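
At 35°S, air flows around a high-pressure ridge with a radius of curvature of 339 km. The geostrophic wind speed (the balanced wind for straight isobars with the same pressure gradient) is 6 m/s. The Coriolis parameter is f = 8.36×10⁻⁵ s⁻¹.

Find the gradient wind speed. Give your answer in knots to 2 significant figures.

17 knots

Around a high, pressure-gradient force acts outward with centrifugal, so Coriolis balances both:
fV = (1/ρ)|∂P/∂n| + V²/R  →  V² − fR·V + fR·V_g = 0
With fR = 8.36×10⁻⁵ × 339×10³ m = 28.3 m/s:
V = [fR − √((fR)² − 4 fR V_g)]/2 = [28.3 − √(28.3² − 4×28.3×6)]/2 = 8.62 m/s
Supergeostrophic (V > V_g = 6 m/s), as expected around a high.
Converting: 8.62 m/s × 1.944 = 17 knots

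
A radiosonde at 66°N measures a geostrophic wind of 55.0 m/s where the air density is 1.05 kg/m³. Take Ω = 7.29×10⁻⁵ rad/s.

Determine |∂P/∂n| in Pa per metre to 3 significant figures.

Coriolis parameter at 66°N:
f = 2Ω sin φ = 2 × 7.29×10⁻⁵ × sin 66° = 1.33×10⁻⁴ s⁻¹
Geostrophic balance rearranged: |∂P/∂n| = f ρ V_g
|∂P/∂n| = 1.33×10⁻⁴ × 1.05 × 55.0 = 7.69×10⁻³ Pa/m

7.69×10⁻³ Pa/m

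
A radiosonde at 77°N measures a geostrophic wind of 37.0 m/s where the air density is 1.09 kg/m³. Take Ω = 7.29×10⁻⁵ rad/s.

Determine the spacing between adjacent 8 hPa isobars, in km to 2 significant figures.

140 km

Coriolis parameter at 77°N:
f = 2Ω sin φ = 2 × 7.29×10⁻⁵ × sin 77° = 1.42×10⁻⁴ s⁻¹
Geostrophic balance rearranged: |∂P/∂n| = f ρ V_g
|∂P/∂n| = 1.42×10⁻⁴ × 1.09 × 37.0 = 5.73×10⁻³ Pa/m
Isobar spacing: Δn = ΔP/|∂P/∂n| = 800 Pa / 5.73×10⁻³ Pa/m = 139631 m ≈ 140 km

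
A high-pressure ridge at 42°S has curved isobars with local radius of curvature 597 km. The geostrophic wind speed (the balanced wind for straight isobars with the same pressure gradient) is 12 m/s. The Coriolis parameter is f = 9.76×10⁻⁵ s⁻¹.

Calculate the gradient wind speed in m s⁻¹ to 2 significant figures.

Around a high, pressure-gradient force acts outward with centrifugal, so Coriolis balances both:
fV = (1/ρ)|∂P/∂n| + V²/R  →  V² − fR·V + fR·V_g = 0
With fR = 9.76×10⁻⁵ × 597×10³ m = 58.3 m/s:
V = [fR − √((fR)² − 4 fR V_g)]/2 = [58.3 − √(58.3² − 4×58.3×12)]/2 = 16.9 m/s
Supergeostrophic (V > V_g = 12 m/s), as expected around a high.

17 m s⁻¹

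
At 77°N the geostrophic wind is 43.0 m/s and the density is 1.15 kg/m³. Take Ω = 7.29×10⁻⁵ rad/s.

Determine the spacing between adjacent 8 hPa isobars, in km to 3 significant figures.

Coriolis parameter at 77°N:
f = 2Ω sin φ = 2 × 7.29×10⁻⁵ × sin 77° = 1.42×10⁻⁴ s⁻¹
Geostrophic balance rearranged: |∂P/∂n| = f ρ V_g
|∂P/∂n| = 1.42×10⁻⁴ × 1.15 × 43.0 = 7.03×10⁻³ Pa/m
Isobar spacing: Δn = ΔP/|∂P/∂n| = 800 Pa / 7.03×10⁻³ Pa/m = 113879 m ≈ 114 km

114 km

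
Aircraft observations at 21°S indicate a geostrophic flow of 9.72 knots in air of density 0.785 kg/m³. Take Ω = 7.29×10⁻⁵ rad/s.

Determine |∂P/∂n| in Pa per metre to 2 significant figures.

Coriolis parameter at 21°S:
f = 2Ω sin φ = 2 × 7.29×10⁻⁵ × sin 21° = 5.23×10⁻⁵ s⁻¹
Wind speed in SI: 9.72 knots = 5.00 m/s
Geostrophic balance rearranged: |∂P/∂n| = f ρ V_g
|∂P/∂n| = 5.23×10⁻⁵ × 0.785 × 5.00 = 2.05×10⁻⁴ Pa/m

2.1×10⁻⁴ Pa/m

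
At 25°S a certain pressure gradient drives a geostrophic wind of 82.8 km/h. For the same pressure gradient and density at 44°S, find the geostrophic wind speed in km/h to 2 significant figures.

50 km/h

With the same pressure gradient and density, V_g ∝ 1/f ∝ 1/sin φ.
V₂ = V₁ · sin φ₁ / sin φ₂ = 82.8 × sin 25° / sin 44°
V₂ = 82.8 × 0.4226/0.6947 = 50 km/h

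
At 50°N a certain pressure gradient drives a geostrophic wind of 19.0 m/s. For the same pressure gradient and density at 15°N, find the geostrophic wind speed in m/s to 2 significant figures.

With the same pressure gradient and density, V_g ∝ 1/f ∝ 1/sin φ.
V₂ = V₁ · sin φ₁ / sin φ₂ = 19.0 × sin 50° / sin 15°
V₂ = 19.0 × 0.7660/0.2588 = 56 m/s

56 m/s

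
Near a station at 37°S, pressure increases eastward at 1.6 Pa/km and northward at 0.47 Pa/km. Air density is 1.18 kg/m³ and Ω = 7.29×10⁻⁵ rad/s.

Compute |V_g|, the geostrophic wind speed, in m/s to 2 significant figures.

16 m/s

Coriolis parameter at 37°S:
f = 2Ω sin φ = 2 × 7.29×10⁻⁵ × sin 37° = 8.77×10⁻⁵ s⁻¹
In the Southern Hemisphere f is negative: f = −8.77×10⁻⁵ s⁻¹.
Component geostrophic relations (x east, y north):
u_g = −(1/(fρ)) ∂P/∂y,  v_g = (1/(fρ)) ∂P/∂x
u_g = −(0.47×10⁻³)/(−8.77×10⁻⁵ × 1.18) = 4.54 m/s;  v_g = (1.6×10⁻³)/(−8.77×10⁻⁵ × 1.18) = −15.5 m/s
|V_g| = √(u_g² + v_g²) = 16.1 m/s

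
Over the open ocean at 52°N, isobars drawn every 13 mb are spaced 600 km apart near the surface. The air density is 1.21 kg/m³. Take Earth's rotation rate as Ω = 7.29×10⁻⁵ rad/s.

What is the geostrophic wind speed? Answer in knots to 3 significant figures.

30.3 knots

Coriolis parameter at 52°N:
f = 2Ω sin φ = 2 × 7.29×10⁻⁵ × sin 52° = 1.15×10⁻⁴ s⁻¹
Pressure gradient: |∂P/∂n| = 1300 Pa / 600000 m = 2.17×10⁻³ Pa/m
Geostrophic balance (pressure-gradient force = Coriolis force):
V_g = (1/(fρ)) |∂P/∂n| = 2.17×10⁻³ / (1.15×10⁻⁴ × 1.21) = 15.6 m/s
Converting: 15.6 m/s × 1.944 = 30.3 knots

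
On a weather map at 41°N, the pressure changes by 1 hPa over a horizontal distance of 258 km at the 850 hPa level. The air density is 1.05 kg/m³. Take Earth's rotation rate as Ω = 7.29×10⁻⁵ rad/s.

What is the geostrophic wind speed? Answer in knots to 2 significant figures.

Coriolis parameter at 41°N:
f = 2Ω sin φ = 2 × 7.29×10⁻⁵ × sin 41° = 9.57×10⁻⁵ s⁻¹
Pressure gradient: |∂P/∂n| = 100 Pa / 258000 m = 3.88×10⁻⁴ Pa/m
Geostrophic balance (pressure-gradient force = Coriolis force):
V_g = (1/(fρ)) |∂P/∂n| = 3.88×10⁻⁴ / (9.57×10⁻⁵ × 1.05) = 3.86 m/s
Converting: 3.86 m/s × 1.944 = 7.5 knots

7.5 knots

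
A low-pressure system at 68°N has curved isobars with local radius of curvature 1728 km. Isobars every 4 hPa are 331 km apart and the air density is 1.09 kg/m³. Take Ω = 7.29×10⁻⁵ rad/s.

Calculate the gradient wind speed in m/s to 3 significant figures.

Coriolis parameter at 68°N:
f = 2Ω sin φ = 2 × 7.29×10⁻⁵ × sin 68° = 1.35×10⁻⁴ s⁻¹
Pressure gradient: |∂P/∂n| = 400 Pa / 331000 m = 1.21×10⁻³ Pa/m
Geostrophic speed: V_g = |∂P/∂n|/(fρ) = 1.21×10⁻³/(1.35×10⁻⁴ × 1.09) = 8.20 m/s
Around a low, centrifugal force acts outward with Coriolis, so pressure-gradient force balances both:
(1/ρ)|∂P/∂n| = fV + V²/R  →  V² + fR·V − fR·V_g = 0
With fR = 1.35×10⁻⁴ × 1728×10³ m = 234 m/s:
V = [−fR + √((fR)² + 4 fR V_g)]/2 = [−234 + √(234² + 4×234×8.2)]/2 = 7.93 m/s
Subgeostrophic (V < V_g = 8.2 m/s), as expected around a low.

7.93 m/s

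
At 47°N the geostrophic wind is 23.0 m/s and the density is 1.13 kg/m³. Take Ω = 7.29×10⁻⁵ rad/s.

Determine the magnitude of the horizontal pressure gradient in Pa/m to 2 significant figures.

2.8×10⁻³ Pa/m

Coriolis parameter at 47°N:
f = 2Ω sin φ = 2 × 7.29×10⁻⁵ × sin 47° = 1.07×10⁻⁴ s⁻¹
Geostrophic balance rearranged: |∂P/∂n| = f ρ V_g
|∂P/∂n| = 1.07×10⁻⁴ × 1.13 × 23.0 = 2.77×10⁻³ Pa/m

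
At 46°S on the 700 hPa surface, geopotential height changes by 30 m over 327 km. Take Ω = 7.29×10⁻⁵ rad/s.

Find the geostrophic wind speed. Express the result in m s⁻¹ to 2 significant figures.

Coriolis parameter at 46°S:
f = 2Ω sin φ = 2 × 7.29×10⁻⁵ × sin 46° = 1.05×10⁻⁴ s⁻¹
Height gradient: |∂Z/∂n| = 30 m / 327000 m = 9.17×10⁻⁵
On a pressure surface, geostrophic balance gives V_g = (g/f)|∂Z/∂n|:
V_g = 9.81 × 9.17×10⁻⁵ / 1.05×10⁻⁴ = 8.58 m/s

8.6 m s⁻¹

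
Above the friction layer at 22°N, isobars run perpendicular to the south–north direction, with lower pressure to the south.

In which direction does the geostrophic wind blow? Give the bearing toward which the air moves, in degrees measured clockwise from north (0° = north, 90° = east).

270°

The pressure-gradient force points toward the south (bearing 180°).
Geostrophic balance: in the Northern Hemisphere the Coriolis force deflects motion to the right, so the geostrophic wind blows 90° to the right of the pressure-gradient force (low pressure on the left).
Rotating 180° by 90° clockwise gives 270° — the wind blows toward the west.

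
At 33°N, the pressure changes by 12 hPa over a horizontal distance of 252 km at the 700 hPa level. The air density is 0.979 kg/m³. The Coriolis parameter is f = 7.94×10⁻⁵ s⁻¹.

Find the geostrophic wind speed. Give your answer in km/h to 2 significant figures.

220 km/h

Pressure gradient: |∂P/∂n| = 1200 Pa / 252000 m = 4.76×10⁻³ Pa/m
Geostrophic balance (pressure-gradient force = Coriolis force):
V_g = (1/(fρ)) |∂P/∂n| = 4.76×10⁻³ / (7.94×10⁻⁵ × 0.979) = 61.3 m/s
Converting: 61.3 m/s × 3.6 = 220 km/h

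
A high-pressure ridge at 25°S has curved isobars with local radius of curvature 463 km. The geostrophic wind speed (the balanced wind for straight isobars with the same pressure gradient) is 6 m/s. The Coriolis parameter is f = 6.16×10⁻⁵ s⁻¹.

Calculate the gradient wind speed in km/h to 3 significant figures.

30.9 km/h

Around a high, pressure-gradient force acts outward with centrifugal, so Coriolis balances both:
fV = (1/ρ)|∂P/∂n| + V²/R  →  V² − fR·V + fR·V_g = 0
With fR = 6.16×10⁻⁵ × 463×10³ m = 28.5 m/s:
V = [fR − √((fR)² − 4 fR V_g)]/2 = [28.5 − √(28.5² − 4×28.5×6)]/2 = 8.58 m/s
Supergeostrophic (V > V_g = 6 m/s), as expected around a high.
Converting: 8.58 m/s × 3.6 = 30.9 km/h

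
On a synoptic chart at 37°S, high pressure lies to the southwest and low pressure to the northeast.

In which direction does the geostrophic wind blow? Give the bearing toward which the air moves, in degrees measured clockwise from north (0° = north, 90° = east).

The pressure-gradient force points toward the northeast (bearing 045°).
Geostrophic balance: in the Southern Hemisphere the Coriolis force deflects motion to the left, so the geostrophic wind blows 90° to the left of the pressure-gradient force (low pressure on the right).
Rotating 045° by 90° counterclockwise gives 315° — the wind blows toward the northwest.

315°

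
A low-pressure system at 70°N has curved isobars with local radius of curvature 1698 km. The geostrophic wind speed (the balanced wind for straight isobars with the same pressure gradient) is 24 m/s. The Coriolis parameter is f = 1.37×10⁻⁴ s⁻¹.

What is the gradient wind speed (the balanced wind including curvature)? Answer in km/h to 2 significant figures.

79 km/h

Around a low, centrifugal force acts outward with Coriolis, so pressure-gradient force balances both:
(1/ρ)|∂P/∂n| = fV + V²/R  →  V² + fR·V − fR·V_g = 0
With fR = 1.37×10⁻⁴ × 1698×10³ m = 233 m/s:
V = [−fR + √((fR)² + 4 fR V_g)]/2 = [−233 + √(233² + 4×233×24)]/2 = 21.9 m/s
Subgeostrophic (V < V_g = 24 m/s), as expected around a low.
Converting: 21.9 m/s × 3.6 = 79 km/h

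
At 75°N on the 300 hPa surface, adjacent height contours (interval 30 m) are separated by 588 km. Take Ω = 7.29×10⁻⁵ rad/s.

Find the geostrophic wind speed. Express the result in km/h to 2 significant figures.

Coriolis parameter at 75°N:
f = 2Ω sin φ = 2 × 7.29×10⁻⁵ × sin 75° = 1.41×10⁻⁴ s⁻¹
Height gradient: |∂Z/∂n| = 30 m / 588000 m = 5.10×10⁻⁵
On a pressure surface, geostrophic balance gives V_g = (g/f)|∂Z/∂n|:
V_g = 9.81 × 5.10×10⁻⁵ / 1.41×10⁻⁴ = 3.55 m/s
Converting: 3.55 m/s × 3.6 = 13 km/h

13 km/h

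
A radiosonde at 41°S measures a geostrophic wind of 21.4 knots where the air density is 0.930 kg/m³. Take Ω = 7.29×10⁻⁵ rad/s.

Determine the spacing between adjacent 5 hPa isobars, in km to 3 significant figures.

Coriolis parameter at 41°S:
f = 2Ω sin φ = 2 × 7.29×10⁻⁵ × sin 41° = 9.57×10⁻⁵ s⁻¹
Wind speed in SI: 21.4 knots = 11.0 m/s
Geostrophic balance rearranged: |∂P/∂n| = f ρ V_g
|∂P/∂n| = 9.57×10⁻⁵ × 0.930 × 11.0 = 9.79×10⁻⁴ Pa/m
Isobar spacing: Δn = ΔP/|∂P/∂n| = 500 Pa / 9.79×10⁻⁴ Pa/m = 510546 m ≈ 511 km

511 km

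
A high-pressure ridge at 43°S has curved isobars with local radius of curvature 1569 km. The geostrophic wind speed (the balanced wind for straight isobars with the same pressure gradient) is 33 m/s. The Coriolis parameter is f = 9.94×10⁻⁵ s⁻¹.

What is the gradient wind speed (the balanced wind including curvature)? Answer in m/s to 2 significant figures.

47 m/s

Around a high, pressure-gradient force acts outward with centrifugal, so Coriolis balances both:
fV = (1/ρ)|∂P/∂n| + V²/R  →  V² − fR·V + fR·V_g = 0
With fR = 9.94×10⁻⁵ × 1569×10³ m = 156 m/s:
V = [fR − √((fR)² − 4 fR V_g)]/2 = [156 − √(156² − 4×156×33)]/2 = 47.4 m/s
Supergeostrophic (V > V_g = 33 m/s), as expected around a high.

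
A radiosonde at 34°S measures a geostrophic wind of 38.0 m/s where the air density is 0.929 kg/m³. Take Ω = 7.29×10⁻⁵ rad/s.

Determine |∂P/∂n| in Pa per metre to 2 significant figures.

Coriolis parameter at 34°S:
f = 2Ω sin φ = 2 × 7.29×10⁻⁵ × sin 34° = 8.15×10⁻⁵ s⁻¹
Geostrophic balance rearranged: |∂P/∂n| = f ρ V_g
|∂P/∂n| = 8.15×10⁻⁵ × 0.929 × 38.0 = 2.88×10⁻³ Pa/m

2.9×10⁻³ Pa/m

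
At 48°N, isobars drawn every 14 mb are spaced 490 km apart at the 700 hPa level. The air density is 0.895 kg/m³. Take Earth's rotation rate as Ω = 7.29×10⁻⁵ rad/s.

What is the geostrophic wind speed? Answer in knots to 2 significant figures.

57 knots

Coriolis parameter at 48°N:
f = 2Ω sin φ = 2 × 7.29×10⁻⁵ × sin 48° = 1.08×10⁻⁴ s⁻¹
Pressure gradient: |∂P/∂n| = 1400 Pa / 490000 m = 2.86×10⁻³ Pa/m
Geostrophic balance (pressure-gradient force = Coriolis force):
V_g = (1/(fρ)) |∂P/∂n| = 2.86×10⁻³ / (1.08×10⁻⁴ × 0.895) = 29.5 m/s
Converting: 29.5 m/s × 1.944 = 57 knots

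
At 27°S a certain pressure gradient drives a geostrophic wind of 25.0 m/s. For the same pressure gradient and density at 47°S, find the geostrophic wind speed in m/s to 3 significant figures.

With the same pressure gradient and density, V_g ∝ 1/f ∝ 1/sin φ.
V₂ = V₁ · sin φ₁ / sin φ₂ = 25.0 × sin 27° / sin 47°
V₂ = 25.0 × 0.4540/0.7314 = 15.5 m/s

15.5 m/s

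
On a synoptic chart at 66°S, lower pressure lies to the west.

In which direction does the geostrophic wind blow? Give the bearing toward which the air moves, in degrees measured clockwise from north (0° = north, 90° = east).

180°

The pressure-gradient force points toward the west (bearing 270°).
Geostrophic balance: in the Southern Hemisphere the Coriolis force deflects motion to the left, so the geostrophic wind blows 90° to the left of the pressure-gradient force (low pressure on the right).
Rotating 270° by 90° counterclockwise gives 180° — the wind blows toward the south.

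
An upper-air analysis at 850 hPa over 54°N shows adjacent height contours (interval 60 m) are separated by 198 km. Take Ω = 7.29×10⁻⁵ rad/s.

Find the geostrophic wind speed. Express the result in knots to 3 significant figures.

Coriolis parameter at 54°N:
f = 2Ω sin φ = 2 × 7.29×10⁻⁵ × sin 54° = 1.18×10⁻⁴ s⁻¹
Height gradient: |∂Z/∂n| = 60 m / 198000 m = 3.03×10⁻⁴
On a pressure surface, geostrophic balance gives V_g = (g/f)|∂Z/∂n|:
V_g = 9.81 × 3.03×10⁻⁴ / 1.18×10⁻⁴ = 25.2 m/s
Converting: 25.2 m/s × 1.944 = 49.0 knots

49.0 knots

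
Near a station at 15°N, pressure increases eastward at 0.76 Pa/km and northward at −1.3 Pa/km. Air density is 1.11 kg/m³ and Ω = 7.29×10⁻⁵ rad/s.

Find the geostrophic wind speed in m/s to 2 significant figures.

36 m/s

Coriolis parameter at 15°N:
f = 2Ω sin φ = 2 × 7.29×10⁻⁵ × sin 15° = 3.77×10⁻⁵ s⁻¹
Component geostrophic relations (x east, y north):
u_g = −(1/(fρ)) ∂P/∂y,  v_g = (1/(fρ)) ∂P/∂x
u_g = −(−1.3×10⁻³)/(3.77×10⁻⁵ × 1.11) = 31.0 m/s;  v_g = (0.76×10⁻³)/(3.77×10⁻⁵ × 1.11) = 18.1 m/s
|V_g| = √(u_g² + v_g²) = 36.0 m/s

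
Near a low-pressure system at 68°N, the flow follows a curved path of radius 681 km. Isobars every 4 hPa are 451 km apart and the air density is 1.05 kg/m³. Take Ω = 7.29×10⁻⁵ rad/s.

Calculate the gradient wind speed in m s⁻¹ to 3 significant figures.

5.87 m s⁻¹

Coriolis parameter at 68°N:
f = 2Ω sin φ = 2 × 7.29×10⁻⁵ × sin 68° = 1.35×10⁻⁴ s⁻¹
Pressure gradient: |∂P/∂n| = 400 Pa / 451000 m = 8.87×10⁻⁴ Pa/m
Geostrophic speed: V_g = |∂P/∂n|/(fρ) = 8.87×10⁻⁴/(1.35×10⁻⁴ × 1.05) = 6.25 m/s
Around a low, centrifugal force acts outward with Coriolis, so pressure-gradient force balances both:
(1/ρ)|∂P/∂n| = fV + V²/R  →  V² + fR·V − fR·V_g = 0
With fR = 1.35×10⁻⁴ × 681×10³ m = 92.1 m/s:
V = [−fR + √((fR)² + 4 fR V_g)]/2 = [−92.1 + √(92.1² + 4×92.1×6.25)]/2 = 5.87 m/s
Subgeostrophic (V < V_g = 6.25 m/s), as expected around a low.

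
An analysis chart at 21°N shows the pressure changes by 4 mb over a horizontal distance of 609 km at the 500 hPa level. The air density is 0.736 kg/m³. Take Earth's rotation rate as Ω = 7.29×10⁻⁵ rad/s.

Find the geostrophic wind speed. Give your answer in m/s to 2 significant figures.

17 m/s

Coriolis parameter at 21°N:
f = 2Ω sin φ = 2 × 7.29×10⁻⁵ × sin 21° = 5.23×10⁻⁵ s⁻¹
Pressure gradient: |∂P/∂n| = 400 Pa / 609000 m = 6.57×10⁻⁴ Pa/m
Geostrophic balance (pressure-gradient force = Coriolis force):
V_g = (1/(fρ)) |∂P/∂n| = 6.57×10⁻⁴ / (5.23×10⁻⁵ × 0.736) = 17.1 m/s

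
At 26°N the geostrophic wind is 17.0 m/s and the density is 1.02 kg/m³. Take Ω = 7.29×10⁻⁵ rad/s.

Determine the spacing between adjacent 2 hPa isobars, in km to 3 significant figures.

180 km

Coriolis parameter at 26°N:
f = 2Ω sin φ = 2 × 7.29×10⁻⁵ × sin 26° = 6.39×10⁻⁵ s⁻¹
Geostrophic balance rearranged: |∂P/∂n| = f ρ V_g
|∂P/∂n| = 6.39×10⁻⁵ × 1.02 × 17.0 = 1.11×10⁻³ Pa/m
Isobar spacing: Δn = ΔP/|∂P/∂n| = 200 Pa / 1.11×10⁻³ Pa/m = 180460 m ≈ 180 km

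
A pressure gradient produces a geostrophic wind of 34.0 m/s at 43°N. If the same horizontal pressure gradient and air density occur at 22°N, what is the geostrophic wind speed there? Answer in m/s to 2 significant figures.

62 m/s

With the same pressure gradient and density, V_g ∝ 1/f ∝ 1/sin φ.
V₂ = V₁ · sin φ₁ / sin φ₂ = 34.0 × sin 43° / sin 22°
V₂ = 34.0 × 0.6820/0.3746 = 62 m/s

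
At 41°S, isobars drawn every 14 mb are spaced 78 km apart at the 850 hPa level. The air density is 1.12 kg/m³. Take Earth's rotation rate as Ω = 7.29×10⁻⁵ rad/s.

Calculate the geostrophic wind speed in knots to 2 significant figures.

330 knots

Coriolis parameter at 41°S:
f = 2Ω sin φ = 2 × 7.29×10⁻⁵ × sin 41° = 9.57×10⁻⁵ s⁻¹
Pressure gradient: |∂P/∂n| = 1400 Pa / 78000 m = 1.79×10⁻² Pa/m
Geostrophic balance (pressure-gradient force = Coriolis force):
V_g = (1/(fρ)) |∂P/∂n| = 1.79×10⁻² / (9.57×10⁻⁵ × 1.12) = 168 m/s
Converting: 168 m/s × 1.944 = 330 knots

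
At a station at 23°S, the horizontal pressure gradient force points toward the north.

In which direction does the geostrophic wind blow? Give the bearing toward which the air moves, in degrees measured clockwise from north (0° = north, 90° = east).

270°

The pressure-gradient force points toward the north (bearing 000°).
Geostrophic balance: in the Southern Hemisphere the Coriolis force deflects motion to the left, so the geostrophic wind blows 90° to the left of the pressure-gradient force (low pressure on the right).
Rotating 000° by 90° counterclockwise gives 270° — the wind blows toward the west.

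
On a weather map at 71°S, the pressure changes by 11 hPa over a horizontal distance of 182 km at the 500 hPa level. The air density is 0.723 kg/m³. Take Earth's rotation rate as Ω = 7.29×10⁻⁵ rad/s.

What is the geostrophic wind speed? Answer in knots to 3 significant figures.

118 knots

Coriolis parameter at 71°S:
f = 2Ω sin φ = 2 × 7.29×10⁻⁵ × sin 71° = 1.38×10⁻⁴ s⁻¹
Pressure gradient: |∂P/∂n| = 1100 Pa / 182000 m = 6.04×10⁻³ Pa/m
Geostrophic balance (pressure-gradient force = Coriolis force):
V_g = (1/(fρ)) |∂P/∂n| = 6.04×10⁻³ / (1.38×10⁻⁴ × 0.723) = 60.6 m/s
Converting: 60.6 m/s × 1.944 = 118 knots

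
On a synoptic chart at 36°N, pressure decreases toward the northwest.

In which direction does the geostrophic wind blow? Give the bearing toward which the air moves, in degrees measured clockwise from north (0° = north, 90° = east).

The pressure-gradient force points toward the northwest (bearing 315°).
Geostrophic balance: in the Northern Hemisphere the Coriolis force deflects motion to the right, so the geostrophic wind blows 90° to the right of the pressure-gradient force (low pressure on the left).
Rotating 315° by 90° clockwise gives 045° — the wind blows toward the northeast.

045°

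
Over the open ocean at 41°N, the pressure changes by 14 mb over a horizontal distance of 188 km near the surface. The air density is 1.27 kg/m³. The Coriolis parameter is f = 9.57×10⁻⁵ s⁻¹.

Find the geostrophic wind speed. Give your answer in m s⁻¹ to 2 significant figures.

Pressure gradient: |∂P/∂n| = 1400 Pa / 188000 m = 7.45×10⁻³ Pa/m
Geostrophic balance (pressure-gradient force = Coriolis force):
V_g = (1/(fρ)) |∂P/∂n| = 7.45×10⁻³ / (9.57×10⁻⁵ × 1.27) = 61.3 m/s

61 m s⁻¹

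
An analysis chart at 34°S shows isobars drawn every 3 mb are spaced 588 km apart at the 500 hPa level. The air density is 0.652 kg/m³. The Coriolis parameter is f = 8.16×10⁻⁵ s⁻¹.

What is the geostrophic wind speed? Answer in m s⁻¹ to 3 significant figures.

Pressure gradient: |∂P/∂n| = 300 Pa / 588000 m = 5.10×10⁻⁴ Pa/m
Geostrophic balance (pressure-gradient force = Coriolis force):
V_g = (1/(fρ)) |∂P/∂n| = 5.10×10⁻⁴ / (8.16×10⁻⁵ × 0.652) = 9.59 m/s

9.59 m s⁻¹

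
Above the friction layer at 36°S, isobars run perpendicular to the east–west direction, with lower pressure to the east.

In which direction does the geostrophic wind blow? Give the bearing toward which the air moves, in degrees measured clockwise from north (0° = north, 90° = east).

The pressure-gradient force points toward the east (bearing 090°).
Geostrophic balance: in the Southern Hemisphere the Coriolis force deflects motion to the left, so the geostrophic wind blows 90° to the left of the pressure-gradient force (low pressure on the right).
Rotating 090° by 90° counterclockwise gives 000° — the wind blows toward the north.

000°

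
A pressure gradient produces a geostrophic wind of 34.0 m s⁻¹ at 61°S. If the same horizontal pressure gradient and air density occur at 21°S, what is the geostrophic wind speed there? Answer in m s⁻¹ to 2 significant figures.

83 m s⁻¹

With the same pressure gradient and density, V_g ∝ 1/f ∝ 1/sin φ.
V₂ = V₁ · sin φ₁ / sin φ₂ = 34.0 × sin 61° / sin 21°
V₂ = 34.0 × 0.8746/0.3584 = 83 m s⁻¹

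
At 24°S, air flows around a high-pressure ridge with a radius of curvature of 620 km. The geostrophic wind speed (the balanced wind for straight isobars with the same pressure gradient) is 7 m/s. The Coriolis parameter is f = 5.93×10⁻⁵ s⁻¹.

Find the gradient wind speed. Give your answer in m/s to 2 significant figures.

9.4 m/s

Around a high, pressure-gradient force acts outward with centrifugal, so Coriolis balances both:
fV = (1/ρ)|∂P/∂n| + V²/R  →  V² − fR·V + fR·V_g = 0
With fR = 5.93×10⁻⁵ × 620×10³ m = 36.8 m/s:
V = [fR − √((fR)² − 4 fR V_g)]/2 = [36.8 − √(36.8² − 4×36.8×7)]/2 = 9.41 m/s
Supergeostrophic (V > V_g = 7 m/s), as expected around a high.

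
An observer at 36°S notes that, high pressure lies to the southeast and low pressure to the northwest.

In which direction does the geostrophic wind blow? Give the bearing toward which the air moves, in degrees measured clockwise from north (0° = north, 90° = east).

The pressure-gradient force points toward the northwest (bearing 315°).
Geostrophic balance: in the Southern Hemisphere the Coriolis force deflects motion to the left, so the geostrophic wind blows 90° to the left of the pressure-gradient force (low pressure on the right).
Rotating 315° by 90° counterclockwise gives 225° — the wind blows toward the southwest.

225°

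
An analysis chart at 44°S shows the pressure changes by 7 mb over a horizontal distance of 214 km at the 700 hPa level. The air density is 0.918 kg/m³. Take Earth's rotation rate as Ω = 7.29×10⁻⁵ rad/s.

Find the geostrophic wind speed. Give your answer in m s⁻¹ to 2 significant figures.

35 m s⁻¹

Coriolis parameter at 44°S:
f = 2Ω sin φ = 2 × 7.29×10⁻⁵ × sin 44° = 1.01×10⁻⁴ s⁻¹
Pressure gradient: |∂P/∂n| = 700 Pa / 214000 m = 3.27×10⁻³ Pa/m
Geostrophic balance (pressure-gradient force = Coriolis force):
V_g = (1/(fρ)) |∂P/∂n| = 3.27×10⁻³ / (1.01×10⁻⁴ × 0.918) = 35.2 m/s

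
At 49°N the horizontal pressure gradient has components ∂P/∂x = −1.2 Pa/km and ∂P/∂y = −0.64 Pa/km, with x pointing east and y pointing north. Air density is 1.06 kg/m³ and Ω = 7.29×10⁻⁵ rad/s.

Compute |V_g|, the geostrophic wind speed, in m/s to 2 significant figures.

12 m/s

Coriolis parameter at 49°N:
f = 2Ω sin φ = 2 × 7.29×10⁻⁵ × sin 49° = 1.10×10⁻⁴ s⁻¹
Component geostrophic relations (x east, y north):
u_g = −(1/(fρ)) ∂P/∂y,  v_g = (1/(fρ)) ∂P/∂x
u_g = −(−0.64×10⁻³)/(1.10×10⁻⁴ × 1.06) = 5.49 m/s;  v_g = (−1.2×10⁻³)/(1.10×10⁻⁴ × 1.06) = −10.3 m/s
|V_g| = √(u_g² + v_g²) = 11.7 m/s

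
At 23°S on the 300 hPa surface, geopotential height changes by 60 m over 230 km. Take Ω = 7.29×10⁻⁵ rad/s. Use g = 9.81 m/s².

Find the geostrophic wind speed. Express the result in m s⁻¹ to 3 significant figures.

Coriolis parameter at 23°S:
f = 2Ω sin φ = 2 × 7.29×10⁻⁵ × sin 23° = 5.70×10⁻⁵ s⁻¹
Height gradient: |∂Z/∂n| = 60 m / 230000 m = 2.61×10⁻⁴
On a pressure surface, geostrophic balance gives V_g = (g/f)|∂Z/∂n|:
V_g = 9.81 × 2.61×10⁻⁴ / 5.70×10⁻⁵ = 44.9 m/s

44.9 m s⁻¹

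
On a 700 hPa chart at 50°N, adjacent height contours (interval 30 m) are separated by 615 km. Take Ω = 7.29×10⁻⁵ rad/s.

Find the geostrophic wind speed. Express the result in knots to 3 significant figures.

8.33 knots

Coriolis parameter at 50°N:
f = 2Ω sin φ = 2 × 7.29×10⁻⁵ × sin 50° = 1.12×10⁻⁴ s⁻¹
Height gradient: |∂Z/∂n| = 30 m / 615000 m = 4.88×10⁻⁵
On a pressure surface, geostrophic balance gives V_g = (g/f)|∂Z/∂n|:
V_g = 9.81 × 4.88×10⁻⁵ / 1.12×10⁻⁴ = 4.28 m/s
Converting: 4.28 m/s × 1.944 = 8.33 knots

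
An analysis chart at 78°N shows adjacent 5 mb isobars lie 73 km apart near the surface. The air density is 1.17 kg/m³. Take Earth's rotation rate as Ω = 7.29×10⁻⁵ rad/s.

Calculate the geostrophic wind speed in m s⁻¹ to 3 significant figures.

41.0 m s⁻¹

Coriolis parameter at 78°N:
f = 2Ω sin φ = 2 × 7.29×10⁻⁵ × sin 78° = 1.43×10⁻⁴ s⁻¹
Pressure gradient: |∂P/∂n| = 500 Pa / 73000 m = 6.85×10⁻³ Pa/m
Geostrophic balance (pressure-gradient force = Coriolis force):
V_g = (1/(fρ)) |∂P/∂n| = 6.85×10⁻³ / (1.43×10⁻⁴ × 1.17) = 41.0 m/s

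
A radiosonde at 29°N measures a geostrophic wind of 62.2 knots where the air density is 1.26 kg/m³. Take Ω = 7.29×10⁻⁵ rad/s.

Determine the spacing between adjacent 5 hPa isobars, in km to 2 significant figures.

180 km

Coriolis parameter at 29°N:
f = 2Ω sin φ = 2 × 7.29×10⁻⁵ × sin 29° = 7.07×10⁻⁵ s⁻¹
Wind speed in SI: 62.2 knots = 32.0 m/s
Geostrophic balance rearranged: |∂P/∂n| = f ρ V_g
|∂P/∂n| = 7.07×10⁻⁵ × 1.26 × 32.0 = 2.85×10⁻³ Pa/m
Isobar spacing: Δn = ΔP/|∂P/∂n| = 500 Pa / 2.85×10⁻³ Pa/m = 175445 m ≈ 180 km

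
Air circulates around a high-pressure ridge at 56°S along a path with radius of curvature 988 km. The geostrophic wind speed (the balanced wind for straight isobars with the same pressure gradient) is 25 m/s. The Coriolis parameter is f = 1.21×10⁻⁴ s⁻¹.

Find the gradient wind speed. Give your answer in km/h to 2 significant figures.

Around a high, pressure-gradient force acts outward with centrifugal, so Coriolis balances both:
fV = (1/ρ)|∂P/∂n| + V²/R  →  V² − fR·V + fR·V_g = 0
With fR = 1.21×10⁻⁴ × 988×10³ m = 120 m/s:
V = [fR − √((fR)² − 4 fR V_g)]/2 = [120 − √(120² − 4×120×25)]/2 = 35.6 m/s
Supergeostrophic (V > V_g = 25 m/s), as expected around a high.
Converting: 35.6 m/s × 3.6 = 130 km/h

130 km/h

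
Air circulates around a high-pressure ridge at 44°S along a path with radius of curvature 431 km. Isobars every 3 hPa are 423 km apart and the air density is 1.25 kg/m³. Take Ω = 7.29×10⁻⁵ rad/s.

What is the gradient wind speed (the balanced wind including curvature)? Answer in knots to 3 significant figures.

Coriolis parameter at 44°S:
f = 2Ω sin φ = 2 × 7.29×10⁻⁵ × sin 44° = 1.01×10⁻⁴ s⁻¹
Pressure gradient: |∂P/∂n| = 300 Pa / 423000 m = 7.09×10⁻⁴ Pa/m
Geostrophic speed: V_g = |∂P/∂n|/(fρ) = 7.09×10⁻⁴/(1.01×10⁻⁴ × 1.25) = 5.60 m/s
Around a high, pressure-gradient force acts outward with centrifugal, so Coriolis balances both:
fV = (1/ρ)|∂P/∂n| + V²/R  →  V² − fR·V + fR·V_g = 0
With fR = 1.01×10⁻⁴ × 431×10³ m = 43.7 m/s:
V = [fR − √((fR)² − 4 fR V_g)]/2 = [43.7 − √(43.7² − 4×43.7×5.6)]/2 = 6.6 m/s
Supergeostrophic (V > V_g = 5.6 m/s), as expected around a high.
Converting: 6.6 m/s × 1.944 = 12.8 knots

12.8 knots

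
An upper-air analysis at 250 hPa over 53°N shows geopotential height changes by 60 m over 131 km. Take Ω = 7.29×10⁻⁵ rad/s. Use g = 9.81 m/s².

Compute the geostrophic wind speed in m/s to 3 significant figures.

Coriolis parameter at 53°N:
f = 2Ω sin φ = 2 × 7.29×10⁻⁵ × sin 53° = 1.16×10⁻⁴ s⁻¹
Height gradient: |∂Z/∂n| = 60 m / 131000 m = 4.58×10⁻⁴
On a pressure surface, geostrophic balance gives V_g = (g/f)|∂Z/∂n|:
V_g = 9.81 × 4.58×10⁻⁴ / 1.16×10⁻⁴ = 38.6 m/s

38.6 m/s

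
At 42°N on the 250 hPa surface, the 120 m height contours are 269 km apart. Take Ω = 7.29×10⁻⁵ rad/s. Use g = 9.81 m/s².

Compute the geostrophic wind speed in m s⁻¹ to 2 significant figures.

45 m s⁻¹

Coriolis parameter at 42°N:
f = 2Ω sin φ = 2 × 7.29×10⁻⁵ × sin 42° = 9.76×10⁻⁵ s⁻¹
Height gradient: |∂Z/∂n| = 120 m / 269000 m = 4.46×10⁻⁴
On a pressure surface, geostrophic balance gives V_g = (g/f)|∂Z/∂n|:
V_g = 9.81 × 4.46×10⁻⁴ / 9.76×10⁻⁵ = 44.9 m/s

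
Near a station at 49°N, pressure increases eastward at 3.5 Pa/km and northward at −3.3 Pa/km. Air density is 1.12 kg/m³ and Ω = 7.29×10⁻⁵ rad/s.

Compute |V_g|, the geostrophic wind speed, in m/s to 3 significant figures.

Coriolis parameter at 49°N:
f = 2Ω sin φ = 2 × 7.29×10⁻⁵ × sin 49° = 1.10×10⁻⁴ s⁻¹
Component geostrophic relations (x east, y north):
u_g = −(1/(fρ)) ∂P/∂y,  v_g = (1/(fρ)) ∂P/∂x
u_g = −(−3.3×10⁻³)/(1.10×10⁻⁴ × 1.12) = 26.8 m/s;  v_g = (3.5×10⁻³)/(1.10×10⁻⁴ × 1.12) = 28.4 m/s
|V_g| = √(u_g² + v_g²) = 39.0 m/s

39.0 m/s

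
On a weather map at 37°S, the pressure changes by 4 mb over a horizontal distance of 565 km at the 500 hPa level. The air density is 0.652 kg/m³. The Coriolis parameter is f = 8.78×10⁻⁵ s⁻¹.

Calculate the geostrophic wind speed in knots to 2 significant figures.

Pressure gradient: |∂P/∂n| = 400 Pa / 565000 m = 7.08×10⁻⁴ Pa/m
Geostrophic balance (pressure-gradient force = Coriolis force):
V_g = (1/(fρ)) |∂P/∂n| = 7.08×10⁻⁴ / (8.78×10⁻⁵ × 0.652) = 12.4 m/s
Converting: 12.4 m/s × 1.944 = 24 knots

24 knots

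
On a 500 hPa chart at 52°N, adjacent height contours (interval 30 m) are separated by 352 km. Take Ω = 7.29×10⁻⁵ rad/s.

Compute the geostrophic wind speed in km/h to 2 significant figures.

26 km/h

Coriolis parameter at 52°N:
f = 2Ω sin φ = 2 × 7.29×10⁻⁵ × sin 52° = 1.15×10⁻⁴ s⁻¹
Height gradient: |∂Z/∂n| = 30 m / 352000 m = 8.52×10⁻⁵
On a pressure surface, geostrophic balance gives V_g = (g/f)|∂Z/∂n|:
V_g = 9.81 × 8.52×10⁻⁵ / 1.15×10⁻⁴ = 7.28 m/s
Converting: 7.28 m/s × 3.6 = 26 km/h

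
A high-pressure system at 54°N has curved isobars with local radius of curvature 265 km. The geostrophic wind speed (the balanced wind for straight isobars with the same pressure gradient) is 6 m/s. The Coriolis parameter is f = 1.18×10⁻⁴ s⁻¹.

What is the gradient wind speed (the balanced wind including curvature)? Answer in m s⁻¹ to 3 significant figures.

8.10 m s⁻¹

Around a high, pressure-gradient force acts outward with centrifugal, so Coriolis balances both:
fV = (1/ρ)|∂P/∂n| + V²/R  →  V² − fR·V + fR·V_g = 0
With fR = 1.18×10⁻⁴ × 265×10³ m = 31.3 m/s:
V = [fR − √((fR)² − 4 fR V_g)]/2 = [31.3 − √(31.3² − 4×31.3×6)]/2 = 8.1 m/s
Supergeostrophic (V > V_g = 6 m/s), as expected around a high.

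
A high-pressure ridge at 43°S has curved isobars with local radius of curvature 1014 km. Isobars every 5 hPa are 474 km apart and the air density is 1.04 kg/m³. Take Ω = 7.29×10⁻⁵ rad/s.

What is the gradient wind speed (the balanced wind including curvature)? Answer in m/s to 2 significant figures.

Coriolis parameter at 43°S:
f = 2Ω sin φ = 2 × 7.29×10⁻⁵ × sin 43° = 9.94×10⁻⁵ s⁻¹
Pressure gradient: |∂P/∂n| = 500 Pa / 474000 m = 1.05×10⁻³ Pa/m
Geostrophic speed: V_g = |∂P/∂n|/(fρ) = 1.05×10⁻³/(9.94×10⁻⁵ × 1.04) = 10.2 m/s
Around a high, pressure-gradient force acts outward with centrifugal, so Coriolis balances both:
fV = (1/ρ)|∂P/∂n| + V²/R  →  V² − fR·V + fR·V_g = 0
With fR = 9.94×10⁻⁵ × 1014×10³ m = 101 m/s:
V = [fR − √((fR)² − 4 fR V_g)]/2 = [101 − √(101² − 4×101×10.2)]/2 = 11.5 m/s
Supergeostrophic (V > V_g = 10.2 m/s), as expected around a high.

12 m/s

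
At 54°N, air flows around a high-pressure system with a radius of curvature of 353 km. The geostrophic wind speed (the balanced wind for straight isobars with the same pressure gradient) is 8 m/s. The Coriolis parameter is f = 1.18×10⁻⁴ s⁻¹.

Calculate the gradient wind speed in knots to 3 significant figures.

Around a high, pressure-gradient force acts outward with centrifugal, so Coriolis balances both:
fV = (1/ρ)|∂P/∂n| + V²/R  →  V² − fR·V + fR·V_g = 0
With fR = 1.18×10⁻⁴ × 353×10³ m = 41.7 m/s:
V = [fR − √((fR)² − 4 fR V_g)]/2 = [41.7 − √(41.7² − 4×41.7×8)]/2 = 10.8 m/s
Supergeostrophic (V > V_g = 8 m/s), as expected around a high.
Converting: 10.8 m/s × 1.944 = 21.0 knots

21.0 knots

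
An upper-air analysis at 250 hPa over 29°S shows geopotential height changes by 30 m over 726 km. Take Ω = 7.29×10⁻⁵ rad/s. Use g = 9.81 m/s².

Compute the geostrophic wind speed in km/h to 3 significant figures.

20.6 km/h

Coriolis parameter at 29°S:
f = 2Ω sin φ = 2 × 7.29×10⁻⁵ × sin 29° = 7.07×10⁻⁵ s⁻¹
Height gradient: |∂Z/∂n| = 30 m / 726000 m = 4.13×10⁻⁵
On a pressure surface, geostrophic balance gives V_g = (g/f)|∂Z/∂n|:
V_g = 9.81 × 4.13×10⁻⁵ / 7.07×10⁻⁵ = 5.73 m/s
Converting: 5.73 m/s × 3.6 = 20.6 km/h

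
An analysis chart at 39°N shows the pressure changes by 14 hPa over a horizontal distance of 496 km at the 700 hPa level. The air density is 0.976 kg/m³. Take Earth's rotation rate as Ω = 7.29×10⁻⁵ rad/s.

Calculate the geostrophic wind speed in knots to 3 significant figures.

Coriolis parameter at 39°N:
f = 2Ω sin φ = 2 × 7.29×10⁻⁵ × sin 39° = 9.18×10⁻⁵ s⁻¹
Pressure gradient: |∂P/∂n| = 1400 Pa / 496000 m = 2.82×10⁻³ Pa/m
Geostrophic balance (pressure-gradient force = Coriolis force):
V_g = (1/(fρ)) |∂P/∂n| = 2.82×10⁻³ / (9.18×10⁻⁵ × 0.976) = 31.5 m/s
Converting: 31.5 m/s × 1.944 = 61.3 knots

61.3 knots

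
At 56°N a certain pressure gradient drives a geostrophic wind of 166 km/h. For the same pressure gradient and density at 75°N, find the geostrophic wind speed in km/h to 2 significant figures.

With the same pressure gradient and density, V_g ∝ 1/f ∝ 1/sin φ.
V₂ = V₁ · sin φ₁ / sin φ₂ = 166 × sin 56° / sin 75°
V₂ = 166 × 0.8290/0.9659 = 140 km/h

140 km/h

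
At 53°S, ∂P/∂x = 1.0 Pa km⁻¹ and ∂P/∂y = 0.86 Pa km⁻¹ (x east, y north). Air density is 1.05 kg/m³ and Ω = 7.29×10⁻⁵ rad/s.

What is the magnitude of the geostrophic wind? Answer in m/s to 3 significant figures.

Coriolis parameter at 53°S:
f = 2Ω sin φ = 2 × 7.29×10⁻⁵ × sin 53° = 1.16×10⁻⁴ s⁻¹
In the Southern Hemisphere f is negative: f = −1.16×10⁻⁴ s⁻¹.
Component geostrophic relations (x east, y north):
u_g = −(1/(fρ)) ∂P/∂y,  v_g = (1/(fρ)) ∂P/∂x
u_g = −(0.86×10⁻³)/(−1.16×10⁻⁴ × 1.05) = 7.03 m/s;  v_g = (1.0×10⁻³)/(−1.16×10⁻⁴ × 1.05) = −8.18 m/s
|V_g| = √(u_g² + v_g²) = 10.8 m/s

10.8 m/s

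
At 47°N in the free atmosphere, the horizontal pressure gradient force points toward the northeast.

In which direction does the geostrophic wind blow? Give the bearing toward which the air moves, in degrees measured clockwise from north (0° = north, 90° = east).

The pressure-gradient force points toward the northeast (bearing 045°).
Geostrophic balance: in the Northern Hemisphere the Coriolis force deflects motion to the right, so the geostrophic wind blows 90° to the right of the pressure-gradient force (low pressure on the left).
Rotating 045° by 90° clockwise gives 135° — the wind blows toward the southeast.

135°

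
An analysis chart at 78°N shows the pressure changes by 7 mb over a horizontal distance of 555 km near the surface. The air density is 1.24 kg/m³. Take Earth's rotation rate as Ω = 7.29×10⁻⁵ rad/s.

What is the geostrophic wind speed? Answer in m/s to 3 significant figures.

7.13 m/s

Coriolis parameter at 78°N:
f = 2Ω sin φ = 2 × 7.29×10⁻⁵ × sin 78° = 1.43×10⁻⁴ s⁻¹
Pressure gradient: |∂P/∂n| = 700 Pa / 555000 m = 1.26×10⁻³ Pa/m
Geostrophic balance (pressure-gradient force = Coriolis force):
V_g = (1/(fρ)) |∂P/∂n| = 1.26×10⁻³ / (1.43×10⁻⁴ × 1.24) = 7.13 m/s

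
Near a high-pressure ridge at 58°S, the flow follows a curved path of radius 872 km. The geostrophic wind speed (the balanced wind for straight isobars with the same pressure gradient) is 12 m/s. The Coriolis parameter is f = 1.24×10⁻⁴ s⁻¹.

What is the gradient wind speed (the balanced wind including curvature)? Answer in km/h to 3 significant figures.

Around a high, pressure-gradient force acts outward with centrifugal, so Coriolis balances both:
fV = (1/ρ)|∂P/∂n| + V²/R  →  V² − fR·V + fR·V_g = 0
With fR = 1.24×10⁻⁴ × 872×10³ m = 108 m/s:
V = [fR − √((fR)² − 4 fR V_g)]/2 = [108 − √(108² − 4×108×12)]/2 = 13.7 m/s
Supergeostrophic (V > V_g = 12 m/s), as expected around a high.
Converting: 13.7 m/s × 3.6 = 49.5 km/h

49.5 km/h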